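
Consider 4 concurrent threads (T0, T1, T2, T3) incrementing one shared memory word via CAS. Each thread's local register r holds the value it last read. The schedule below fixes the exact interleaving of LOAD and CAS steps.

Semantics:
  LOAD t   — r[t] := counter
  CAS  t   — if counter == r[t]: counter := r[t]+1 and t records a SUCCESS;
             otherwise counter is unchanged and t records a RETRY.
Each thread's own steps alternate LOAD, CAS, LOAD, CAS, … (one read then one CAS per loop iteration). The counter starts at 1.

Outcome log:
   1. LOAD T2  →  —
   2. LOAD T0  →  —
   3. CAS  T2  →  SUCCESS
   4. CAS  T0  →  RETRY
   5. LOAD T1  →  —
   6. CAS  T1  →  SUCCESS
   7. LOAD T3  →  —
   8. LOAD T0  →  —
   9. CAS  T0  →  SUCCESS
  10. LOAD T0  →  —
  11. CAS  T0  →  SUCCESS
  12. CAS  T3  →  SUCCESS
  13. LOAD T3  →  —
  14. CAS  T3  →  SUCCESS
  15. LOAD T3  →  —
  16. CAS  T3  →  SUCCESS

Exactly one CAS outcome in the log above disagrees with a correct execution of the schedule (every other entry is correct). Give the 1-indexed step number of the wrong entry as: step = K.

Reference trace:
   1) LOAD T2:  M=1  r_T2=1
   2) LOAD T0:  M=1  r_T0=1
   3) CAS  T2:  M=2  r_T2=1 ✓
   4) CAS  T0:  M=2  r_T0=1 ✗
   5) LOAD T1:  M=2  r_T1=2
   6) CAS  T1:  M=3  r_T1=2 ✓
   7) LOAD T3:  M=3  r_T3=3
   8) LOAD T0:  M=3  r_T0=3
   9) CAS  T0:  M=4  r_T0=3 ✓
  10) LOAD T0:  M=4  r_T0=4
  11) CAS  T0:  M=5  r_T0=4 ✓
  12) CAS  T3:  M=5  r_T3=3 ✗
  13) LOAD T3:  M=5  r_T3=5
  14) CAS  T3:  M=6  r_T3=5 ✓
  15) LOAD T3:  M=6  r_T3=6
  16) CAS  T3:  M=7  r_T3=6 ✓
Mismatch at 12.

step = 12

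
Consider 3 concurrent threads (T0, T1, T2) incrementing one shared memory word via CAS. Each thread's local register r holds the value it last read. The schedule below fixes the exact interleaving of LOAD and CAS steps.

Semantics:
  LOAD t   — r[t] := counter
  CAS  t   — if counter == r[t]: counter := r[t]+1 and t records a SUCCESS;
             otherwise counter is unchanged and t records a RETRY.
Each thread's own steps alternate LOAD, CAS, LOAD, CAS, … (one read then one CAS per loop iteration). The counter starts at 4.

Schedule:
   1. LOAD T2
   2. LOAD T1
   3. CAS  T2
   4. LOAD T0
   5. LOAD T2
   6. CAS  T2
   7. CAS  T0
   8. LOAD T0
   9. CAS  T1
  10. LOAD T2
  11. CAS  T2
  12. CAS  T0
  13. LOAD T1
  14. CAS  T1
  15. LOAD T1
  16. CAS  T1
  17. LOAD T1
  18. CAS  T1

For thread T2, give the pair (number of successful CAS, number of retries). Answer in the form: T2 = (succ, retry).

T2 = (3, 0)

[1] T2.load  rd  (counter 4, T2.r 4)
[2] T1.load  rd  (counter 4, T1.r 4)
[3] T2.cas  hit  (counter 5, T2.r 4)
[4] T0.load  rd  (counter 5, T0.r 5)
[5] T2.load  rd  (counter 5, T2.r 5)
[6] T2.cas  hit  (counter 6, T2.r 5)
[7] T0.cas  miss  (counter 6, T0.r 5)
[8] T0.load  rd  (counter 6, T0.r 6)
[9] T1.cas  miss  (counter 6, T1.r 4)
[10] T2.load  rd  (counter 6, T2.r 6)
[11] T2.cas  hit  (counter 7, T2.r 6)
[12] T0.cas  miss  (counter 7, T0.r 6)
[13] T1.load  rd  (counter 7, T1.r 7)
[14] T1.cas  hit  (counter 8, T1.r 7)
[15] T1.load  rd  (counter 8, T1.r 8)
[16] T1.cas  hit  (counter 9, T1.r 8)
[17] T1.load  rd  (counter 9, T1.r 9)
[18] T1.cas  hit  (counter 10, T1.r 9)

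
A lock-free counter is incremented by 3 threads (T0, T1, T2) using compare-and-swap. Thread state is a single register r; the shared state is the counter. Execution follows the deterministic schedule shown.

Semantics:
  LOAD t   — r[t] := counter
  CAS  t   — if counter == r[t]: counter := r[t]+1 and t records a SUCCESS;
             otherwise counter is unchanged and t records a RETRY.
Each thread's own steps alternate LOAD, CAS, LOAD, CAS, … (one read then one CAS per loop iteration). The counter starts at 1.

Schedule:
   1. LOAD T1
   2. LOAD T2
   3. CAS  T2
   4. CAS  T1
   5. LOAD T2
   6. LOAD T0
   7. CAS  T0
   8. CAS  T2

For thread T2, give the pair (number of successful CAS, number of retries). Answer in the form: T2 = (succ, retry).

T2 = (1, 1)

1. LOAD T1 → mem=1 r[T1]=1 [LOAD]
2. LOAD T2 → mem=1 r[T2]=1 [LOAD]
3. CAS T2 → mem=2 r[T2]=1 [OK]
4. CAS T1 → mem=2 r[T1]=1 [RETRY]
5. LOAD T2 → mem=2 r[T2]=2 [LOAD]
6. LOAD T0 → mem=2 r[T0]=2 [LOAD]
7. CAS T0 → mem=3 r[T0]=2 [OK]
8. CAS T2 → mem=3 r[T2]=2 [RETRY]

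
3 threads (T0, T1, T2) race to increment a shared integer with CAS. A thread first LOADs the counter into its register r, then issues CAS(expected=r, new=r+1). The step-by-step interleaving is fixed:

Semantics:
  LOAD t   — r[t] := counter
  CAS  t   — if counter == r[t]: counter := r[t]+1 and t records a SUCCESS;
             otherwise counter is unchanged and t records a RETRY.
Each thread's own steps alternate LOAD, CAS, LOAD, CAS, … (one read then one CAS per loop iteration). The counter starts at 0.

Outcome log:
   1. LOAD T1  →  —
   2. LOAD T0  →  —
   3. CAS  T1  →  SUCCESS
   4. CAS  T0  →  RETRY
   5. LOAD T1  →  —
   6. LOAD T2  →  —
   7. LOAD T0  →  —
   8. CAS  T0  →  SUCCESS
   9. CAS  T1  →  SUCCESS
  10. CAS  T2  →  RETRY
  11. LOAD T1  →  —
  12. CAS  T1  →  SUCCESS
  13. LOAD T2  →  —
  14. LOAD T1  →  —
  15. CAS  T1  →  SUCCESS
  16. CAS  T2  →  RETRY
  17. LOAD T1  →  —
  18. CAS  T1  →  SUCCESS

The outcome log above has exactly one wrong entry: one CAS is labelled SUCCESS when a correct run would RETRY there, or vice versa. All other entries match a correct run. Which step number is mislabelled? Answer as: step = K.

step = 9

Reference trace:
#1 T1 reads 0
#2 T0 reads 0
#3 T1 CAS(0→1) writes; counter now 1
#4 T0 CAS(0→1) fails; counter now 1
#5 T1 reads 1
#6 T2 reads 1
#7 T0 reads 1
#8 T0 CAS(1→2) writes; counter now 2
#9 T1 CAS(1→2) fails; counter now 2
#10 T2 CAS(1→2) fails; counter now 2
#11 T1 reads 2
#12 T1 CAS(2→3) writes; counter now 3
#13 T2 reads 3
#14 T1 reads 3
#15 T1 CAS(3→4) writes; counter now 4
#16 T2 CAS(3→4) fails; counter now 4
#17 T1 reads 4
#18 T1 CAS(4→5) writes; counter now 5
Mismatch at 9.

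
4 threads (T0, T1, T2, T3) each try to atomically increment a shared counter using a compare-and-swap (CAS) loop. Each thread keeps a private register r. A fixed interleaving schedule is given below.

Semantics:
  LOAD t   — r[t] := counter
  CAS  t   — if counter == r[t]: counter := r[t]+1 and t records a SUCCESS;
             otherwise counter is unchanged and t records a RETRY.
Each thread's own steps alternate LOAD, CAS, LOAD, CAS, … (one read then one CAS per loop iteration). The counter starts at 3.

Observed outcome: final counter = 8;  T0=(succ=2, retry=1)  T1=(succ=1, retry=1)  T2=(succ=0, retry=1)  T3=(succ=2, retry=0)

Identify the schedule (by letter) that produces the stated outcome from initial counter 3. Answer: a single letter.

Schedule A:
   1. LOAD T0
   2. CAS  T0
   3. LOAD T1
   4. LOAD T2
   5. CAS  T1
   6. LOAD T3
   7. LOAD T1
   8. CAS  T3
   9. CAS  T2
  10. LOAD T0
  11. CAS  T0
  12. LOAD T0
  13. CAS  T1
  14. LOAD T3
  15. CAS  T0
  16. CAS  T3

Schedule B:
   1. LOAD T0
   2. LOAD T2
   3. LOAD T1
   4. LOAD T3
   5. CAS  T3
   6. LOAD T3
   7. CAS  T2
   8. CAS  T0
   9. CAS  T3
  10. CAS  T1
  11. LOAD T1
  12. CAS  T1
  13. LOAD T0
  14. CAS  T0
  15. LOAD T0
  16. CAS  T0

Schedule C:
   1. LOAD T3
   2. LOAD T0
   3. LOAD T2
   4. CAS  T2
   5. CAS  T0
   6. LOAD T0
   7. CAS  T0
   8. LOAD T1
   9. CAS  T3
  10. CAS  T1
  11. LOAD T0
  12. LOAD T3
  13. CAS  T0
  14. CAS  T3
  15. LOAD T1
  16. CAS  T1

Simulating candidate B:
T0 LOAD — after: cnt=3, r=3 — load
T2 LOAD — after: cnt=3, r=3 — load
T1 LOAD — after: cnt=3, r=3 — load
T3 LOAD — after: cnt=3, r=3 — load
T3 CAS — after: cnt=4, r=3 — ok
T3 LOAD — after: cnt=4, r=4 — load
T2 CAS — after: cnt=4, r=3 — retry
T0 CAS — after: cnt=4, r=3 — retry
T3 CAS — after: cnt=5, r=4 — ok
T1 CAS — after: cnt=5, r=3 — retry
T1 LOAD — after: cnt=5, r=5 — load
T1 CAS — after: cnt=6, r=5 — ok
T0 LOAD — after: cnt=6, r=6 — load
T0 CAS — after: cnt=7, r=6 — ok
T0 LOAD — after: cnt=7, r=7 — load
T0 CAS — after: cnt=8, r=7 — ok

B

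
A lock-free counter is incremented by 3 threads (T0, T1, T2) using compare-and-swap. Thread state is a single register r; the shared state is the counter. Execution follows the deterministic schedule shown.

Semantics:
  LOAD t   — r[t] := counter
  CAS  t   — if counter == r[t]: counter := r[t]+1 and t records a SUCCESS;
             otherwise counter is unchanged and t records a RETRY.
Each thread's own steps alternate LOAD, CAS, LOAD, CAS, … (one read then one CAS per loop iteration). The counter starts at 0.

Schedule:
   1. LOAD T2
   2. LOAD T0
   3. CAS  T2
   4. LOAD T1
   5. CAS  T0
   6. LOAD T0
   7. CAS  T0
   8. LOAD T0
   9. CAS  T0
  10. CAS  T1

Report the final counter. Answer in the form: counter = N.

counter = 3

1. LOAD T2 → mem=0 r[T2]=0 [LOAD]
2. LOAD T0 → mem=0 r[T0]=0 [LOAD]
3. CAS T2 → mem=1 r[T2]=0 [OK]
4. LOAD T1 → mem=1 r[T1]=1 [LOAD]
5. CAS T0 → mem=1 r[T0]=0 [RETRY]
6. LOAD T0 → mem=1 r[T0]=1 [LOAD]
7. CAS T0 → mem=2 r[T0]=1 [OK]
8. LOAD T0 → mem=2 r[T0]=2 [LOAD]
9. CAS T0 → mem=3 r[T0]=2 [OK]
10. CAS T1 → mem=3 r[T1]=1 [RETRY]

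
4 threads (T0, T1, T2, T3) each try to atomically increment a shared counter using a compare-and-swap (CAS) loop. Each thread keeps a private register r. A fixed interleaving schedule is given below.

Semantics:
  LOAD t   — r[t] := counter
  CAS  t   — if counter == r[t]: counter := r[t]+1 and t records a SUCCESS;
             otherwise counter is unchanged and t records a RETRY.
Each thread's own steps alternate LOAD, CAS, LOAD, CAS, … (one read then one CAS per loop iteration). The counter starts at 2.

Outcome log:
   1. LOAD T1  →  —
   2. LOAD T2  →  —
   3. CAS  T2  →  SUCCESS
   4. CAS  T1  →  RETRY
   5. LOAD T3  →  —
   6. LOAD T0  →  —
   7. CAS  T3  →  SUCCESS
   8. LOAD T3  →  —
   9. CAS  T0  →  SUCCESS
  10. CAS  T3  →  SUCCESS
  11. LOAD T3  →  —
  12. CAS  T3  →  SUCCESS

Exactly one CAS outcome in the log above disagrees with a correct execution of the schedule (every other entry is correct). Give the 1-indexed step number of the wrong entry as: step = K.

step = 9

Correct run:
#1 T1 reads 2
#2 T2 reads 2
#3 T2 CAS(2→3) writes; counter now 3
#4 T1 CAS(2→3) fails; counter now 3
#5 T3 reads 3
#6 T0 reads 3
#7 T3 CAS(3→4) writes; counter now 4
#8 T3 reads 4
#9 T0 CAS(3→4) fails; counter now 4
#10 T3 CAS(4→5) writes; counter now 5
#11 T3 reads 5
#12 T3 CAS(5→6) writes; counter now 6
Flip is step 9.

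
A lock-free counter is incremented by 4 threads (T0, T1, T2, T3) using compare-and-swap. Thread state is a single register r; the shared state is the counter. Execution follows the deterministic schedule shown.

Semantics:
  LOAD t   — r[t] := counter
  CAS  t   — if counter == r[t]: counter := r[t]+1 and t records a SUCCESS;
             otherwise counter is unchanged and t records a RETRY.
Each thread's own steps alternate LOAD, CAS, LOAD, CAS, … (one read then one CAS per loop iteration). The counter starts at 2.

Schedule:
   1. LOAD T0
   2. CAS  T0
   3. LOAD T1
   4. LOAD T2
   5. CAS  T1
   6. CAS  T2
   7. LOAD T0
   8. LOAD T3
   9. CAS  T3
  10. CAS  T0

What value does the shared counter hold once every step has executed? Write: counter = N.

counter = 5

step 1: T0 LOAD ⇒ load; ctr=2 reg=2
step 2: T0 CAS ⇒ ok; ctr=3 reg=2
step 3: T1 LOAD ⇒ load; ctr=3 reg=3
step 4: T2 LOAD ⇒ load; ctr=3 reg=3
step 5: T1 CAS ⇒ ok; ctr=4 reg=3
step 6: T2 CAS ⇒ retry; ctr=4 reg=3
step 7: T0 LOAD ⇒ load; ctr=4 reg=4
step 8: T3 LOAD ⇒ load; ctr=4 reg=4
step 9: T3 CAS ⇒ ok; ctr=5 reg=4
step 10: T0 CAS ⇒ retry; ctr=5 reg=4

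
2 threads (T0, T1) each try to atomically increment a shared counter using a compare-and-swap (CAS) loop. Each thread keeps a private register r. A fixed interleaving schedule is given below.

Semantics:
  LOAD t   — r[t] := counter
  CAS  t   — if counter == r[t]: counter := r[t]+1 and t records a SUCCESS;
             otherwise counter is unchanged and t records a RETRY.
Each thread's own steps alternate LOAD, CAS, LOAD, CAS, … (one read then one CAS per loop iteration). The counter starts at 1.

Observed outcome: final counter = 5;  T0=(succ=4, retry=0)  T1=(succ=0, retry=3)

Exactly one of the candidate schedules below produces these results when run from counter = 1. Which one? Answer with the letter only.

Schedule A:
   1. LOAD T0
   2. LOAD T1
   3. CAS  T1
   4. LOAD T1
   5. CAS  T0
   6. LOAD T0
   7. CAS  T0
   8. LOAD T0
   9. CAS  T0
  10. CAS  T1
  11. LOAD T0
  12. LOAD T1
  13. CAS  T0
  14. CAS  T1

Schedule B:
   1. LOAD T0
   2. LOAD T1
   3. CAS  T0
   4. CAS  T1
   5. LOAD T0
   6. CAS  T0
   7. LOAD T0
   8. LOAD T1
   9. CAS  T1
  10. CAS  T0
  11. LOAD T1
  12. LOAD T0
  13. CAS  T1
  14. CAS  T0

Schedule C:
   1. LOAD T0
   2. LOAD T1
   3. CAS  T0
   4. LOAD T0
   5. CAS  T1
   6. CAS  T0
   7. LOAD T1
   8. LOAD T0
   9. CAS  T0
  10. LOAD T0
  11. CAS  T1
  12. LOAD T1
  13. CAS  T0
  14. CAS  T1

Run C:
[1] T0.load  rd  (counter 1, T0.r 1)
[2] T1.load  rd  (counter 1, T1.r 1)
[3] T0.cas  hit  (counter 2, T0.r 1)
[4] T0.load  rd  (counter 2, T0.r 2)
[5] T1.cas  miss  (counter 2, T1.r 1)
[6] T0.cas  hit  (counter 3, T0.r 2)
[7] T1.load  rd  (counter 3, T1.r 3)
[8] T0.load  rd  (counter 3, T0.r 3)
[9] T0.cas  hit  (counter 4, T0.r 3)
[10] T0.load  rd  (counter 4, T0.r 4)
[11] T1.cas  miss  (counter 4, T1.r 3)
[12] T1.load  rd  (counter 4, T1.r 4)
[13] T0.cas  hit  (counter 5, T0.r 4)
[14] T1.cas  miss  (counter 5, T1.r 4)

C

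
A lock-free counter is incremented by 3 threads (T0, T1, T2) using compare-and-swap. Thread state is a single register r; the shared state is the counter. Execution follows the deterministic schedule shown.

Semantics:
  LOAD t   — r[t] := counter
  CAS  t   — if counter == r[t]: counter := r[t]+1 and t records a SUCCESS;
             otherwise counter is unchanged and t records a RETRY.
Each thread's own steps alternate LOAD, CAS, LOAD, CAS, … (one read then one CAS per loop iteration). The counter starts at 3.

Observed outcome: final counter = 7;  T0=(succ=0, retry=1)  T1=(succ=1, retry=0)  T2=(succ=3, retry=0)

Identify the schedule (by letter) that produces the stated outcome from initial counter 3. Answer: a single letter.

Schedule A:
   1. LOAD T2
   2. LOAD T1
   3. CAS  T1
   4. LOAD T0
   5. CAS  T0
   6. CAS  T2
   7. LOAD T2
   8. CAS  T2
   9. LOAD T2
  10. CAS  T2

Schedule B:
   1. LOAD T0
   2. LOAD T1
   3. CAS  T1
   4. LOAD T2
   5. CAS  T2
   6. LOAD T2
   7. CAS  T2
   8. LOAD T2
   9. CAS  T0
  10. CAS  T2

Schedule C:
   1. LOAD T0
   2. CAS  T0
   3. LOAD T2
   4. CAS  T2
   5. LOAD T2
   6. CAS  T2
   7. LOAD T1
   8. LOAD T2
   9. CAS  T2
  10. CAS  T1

Simulating candidate B:
1. LOAD T0 → mem=3 r[T0]=3 [LOAD]
2. LOAD T1 → mem=3 r[T1]=3 [LOAD]
3. CAS T1 → mem=4 r[T1]=3 [OK]
4. LOAD T2 → mem=4 r[T2]=4 [LOAD]
5. CAS T2 → mem=5 r[T2]=4 [OK]
6. LOAD T2 → mem=5 r[T2]=5 [LOAD]
7. CAS T2 → mem=6 r[T2]=5 [OK]
8. LOAD T2 → mem=6 r[T2]=6 [LOAD]
9. CAS T0 → mem=6 r[T0]=3 [RETRY]
10. CAS T2 → mem=7 r[T2]=6 [OK]

B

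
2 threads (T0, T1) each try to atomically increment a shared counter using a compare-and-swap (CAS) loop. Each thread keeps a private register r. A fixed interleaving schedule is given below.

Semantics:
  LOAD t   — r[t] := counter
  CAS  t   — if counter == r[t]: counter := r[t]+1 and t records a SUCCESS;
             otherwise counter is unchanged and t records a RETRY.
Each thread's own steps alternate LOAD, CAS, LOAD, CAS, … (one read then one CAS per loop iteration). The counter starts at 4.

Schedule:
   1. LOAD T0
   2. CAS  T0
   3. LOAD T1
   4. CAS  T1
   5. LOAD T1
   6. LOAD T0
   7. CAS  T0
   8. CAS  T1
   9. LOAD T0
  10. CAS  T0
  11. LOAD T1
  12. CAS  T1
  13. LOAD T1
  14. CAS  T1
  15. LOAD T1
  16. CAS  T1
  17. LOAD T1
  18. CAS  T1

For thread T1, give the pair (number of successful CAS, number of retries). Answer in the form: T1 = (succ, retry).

T1 = (5, 1)

step 1: T0 LOAD ⇒ load; ctr=4 reg=4
step 2: T0 CAS ⇒ ok; ctr=5 reg=4
step 3: T1 LOAD ⇒ load; ctr=5 reg=5
step 4: T1 CAS ⇒ ok; ctr=6 reg=5
step 5: T1 LOAD ⇒ load; ctr=6 reg=6
step 6: T0 LOAD ⇒ load; ctr=6 reg=6
step 7: T0 CAS ⇒ ok; ctr=7 reg=6
step 8: T1 CAS ⇒ retry; ctr=7 reg=6
step 9: T0 LOAD ⇒ load; ctr=7 reg=7
step 10: T0 CAS ⇒ ok; ctr=8 reg=7
step 11: T1 LOAD ⇒ load; ctr=8 reg=8
step 12: T1 CAS ⇒ ok; ctr=9 reg=8
step 13: T1 LOAD ⇒ load; ctr=9 reg=9
step 14: T1 CAS ⇒ ok; ctr=10 reg=9
step 15: T1 LOAD ⇒ load; ctr=10 reg=10
step 16: T1 CAS ⇒ ok; ctr=11 reg=10
step 17: T1 LOAD ⇒ load; ctr=11 reg=11
step 18: T1 CAS ⇒ ok; ctr=12 reg=11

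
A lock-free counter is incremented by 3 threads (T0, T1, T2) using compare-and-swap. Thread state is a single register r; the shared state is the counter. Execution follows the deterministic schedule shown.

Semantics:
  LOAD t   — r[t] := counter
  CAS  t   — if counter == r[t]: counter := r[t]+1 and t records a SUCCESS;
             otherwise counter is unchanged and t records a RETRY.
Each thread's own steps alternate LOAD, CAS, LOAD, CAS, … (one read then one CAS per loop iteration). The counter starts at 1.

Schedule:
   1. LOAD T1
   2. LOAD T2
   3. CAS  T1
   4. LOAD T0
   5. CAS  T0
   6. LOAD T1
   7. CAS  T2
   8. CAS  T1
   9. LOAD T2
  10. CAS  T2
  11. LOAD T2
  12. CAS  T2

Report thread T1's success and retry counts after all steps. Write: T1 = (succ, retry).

T1 LOAD — after: cnt=1, r=1 — load
T2 LOAD — after: cnt=1, r=1 — load
T1 CAS — after: cnt=2, r=1 — ok
T0 LOAD — after: cnt=2, r=2 — load
T0 CAS — after: cnt=3, r=2 — ok
T1 LOAD — after: cnt=3, r=3 — load
T2 CAS — after: cnt=3, r=1 — retry
T1 CAS — after: cnt=4, r=3 — ok
T2 LOAD — after: cnt=4, r=4 — load
T2 CAS — after: cnt=5, r=4 — ok
T2 LOAD — after: cnt=5, r=5 — load
T2 CAS — after: cnt=6, r=5 — ok

T1 = (2, 0)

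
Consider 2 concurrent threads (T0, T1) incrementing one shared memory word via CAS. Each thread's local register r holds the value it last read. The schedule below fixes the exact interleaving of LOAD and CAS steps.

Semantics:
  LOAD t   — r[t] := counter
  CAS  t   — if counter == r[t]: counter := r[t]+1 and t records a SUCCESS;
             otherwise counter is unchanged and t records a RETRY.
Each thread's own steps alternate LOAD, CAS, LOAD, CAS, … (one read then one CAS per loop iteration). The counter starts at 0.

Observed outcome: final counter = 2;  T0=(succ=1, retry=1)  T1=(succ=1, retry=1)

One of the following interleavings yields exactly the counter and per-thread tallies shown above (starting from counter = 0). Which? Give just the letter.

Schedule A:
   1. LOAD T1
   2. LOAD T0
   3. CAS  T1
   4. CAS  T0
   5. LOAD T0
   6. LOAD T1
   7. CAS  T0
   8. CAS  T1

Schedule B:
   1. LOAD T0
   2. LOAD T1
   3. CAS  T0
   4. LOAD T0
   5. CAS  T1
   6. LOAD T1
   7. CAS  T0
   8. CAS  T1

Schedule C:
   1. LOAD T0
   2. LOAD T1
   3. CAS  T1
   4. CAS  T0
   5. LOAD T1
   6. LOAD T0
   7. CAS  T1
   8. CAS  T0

Run A:
[1] T1.load  rd  (counter 0, T1.r 0)
[2] T0.load  rd  (counter 0, T0.r 0)
[3] T1.cas  hit  (counter 1, T1.r 0)
[4] T0.cas  miss  (counter 1, T0.r 0)
[5] T0.load  rd  (counter 1, T0.r 1)
[6] T1.load  rd  (counter 1, T1.r 1)
[7] T0.cas  hit  (counter 2, T0.r 1)
[8] T1.cas  miss  (counter 2, T1.r 1)

A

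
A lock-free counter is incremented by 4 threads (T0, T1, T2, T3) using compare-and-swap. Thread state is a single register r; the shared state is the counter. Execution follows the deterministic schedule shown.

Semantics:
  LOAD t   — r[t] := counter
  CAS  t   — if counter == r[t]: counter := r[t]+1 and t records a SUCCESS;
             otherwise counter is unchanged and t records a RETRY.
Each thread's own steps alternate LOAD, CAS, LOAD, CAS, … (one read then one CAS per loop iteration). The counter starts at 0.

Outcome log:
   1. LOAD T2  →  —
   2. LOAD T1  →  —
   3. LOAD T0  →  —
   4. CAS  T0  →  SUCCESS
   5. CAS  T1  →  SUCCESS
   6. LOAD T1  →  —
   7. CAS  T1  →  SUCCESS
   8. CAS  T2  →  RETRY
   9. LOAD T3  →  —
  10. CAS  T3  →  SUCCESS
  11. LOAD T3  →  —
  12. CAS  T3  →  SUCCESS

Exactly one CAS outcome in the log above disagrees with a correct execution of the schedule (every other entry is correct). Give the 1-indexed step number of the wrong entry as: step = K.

Correct run:
#1 T2 reads 0
#2 T1 reads 0
#3 T0 reads 0
#4 T0 CAS(0→1) writes; counter now 1
#5 T1 CAS(0→1) fails; counter now 1
#6 T1 reads 1
#7 T1 CAS(1→2) writes; counter now 2
#8 T2 CAS(0→1) fails; counter now 2
#9 T3 reads 2
#10 T3 CAS(2→3) writes; counter now 3
#11 T3 reads 3
#12 T3 CAS(3→4) writes; counter now 4
Log disagrees first at step 5.

step = 5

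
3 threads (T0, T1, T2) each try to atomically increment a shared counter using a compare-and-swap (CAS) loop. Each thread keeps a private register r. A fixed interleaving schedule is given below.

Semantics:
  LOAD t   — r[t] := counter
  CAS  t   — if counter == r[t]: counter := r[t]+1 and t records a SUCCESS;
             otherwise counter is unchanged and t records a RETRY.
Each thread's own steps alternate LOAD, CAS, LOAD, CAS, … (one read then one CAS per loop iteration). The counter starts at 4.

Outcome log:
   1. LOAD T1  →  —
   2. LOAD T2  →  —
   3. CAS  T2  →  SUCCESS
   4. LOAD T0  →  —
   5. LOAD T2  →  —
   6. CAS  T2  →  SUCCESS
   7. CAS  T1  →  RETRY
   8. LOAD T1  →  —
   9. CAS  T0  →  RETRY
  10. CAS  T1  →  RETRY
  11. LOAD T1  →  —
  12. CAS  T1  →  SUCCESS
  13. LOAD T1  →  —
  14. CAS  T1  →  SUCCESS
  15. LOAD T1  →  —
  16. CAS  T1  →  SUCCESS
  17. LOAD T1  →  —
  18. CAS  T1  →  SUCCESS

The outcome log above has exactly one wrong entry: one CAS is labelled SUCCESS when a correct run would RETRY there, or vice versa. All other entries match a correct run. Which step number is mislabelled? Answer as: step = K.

Reference trace:
step 1: T1 LOAD ⇒ load; ctr=4 reg=4
step 2: T2 LOAD ⇒ load; ctr=4 reg=4
step 3: T2 CAS ⇒ ok; ctr=5 reg=4
step 4: T0 LOAD ⇒ load; ctr=5 reg=5
step 5: T2 LOAD ⇒ load; ctr=5 reg=5
step 6: T2 CAS ⇒ ok; ctr=6 reg=5
step 7: T1 CAS ⇒ retry; ctr=6 reg=4
step 8: T1 LOAD ⇒ load; ctr=6 reg=6
step 9: T0 CAS ⇒ retry; ctr=6 reg=5
step 10: T1 CAS ⇒ ok; ctr=7 reg=6
step 11: T1 LOAD ⇒ load; ctr=7 reg=7
step 12: T1 CAS ⇒ ok; ctr=8 reg=7
step 13: T1 LOAD ⇒ load; ctr=8 reg=8
step 14: T1 CAS ⇒ ok; ctr=9 reg=8
step 15: T1 LOAD ⇒ load; ctr=9 reg=9
step 16: T1 CAS ⇒ ok; ctr=10 reg=9
step 17: T1 LOAD ⇒ load; ctr=10 reg=10
step 18: T1 CAS ⇒ ok; ctr=11 reg=10
Flip is step 10.

step = 10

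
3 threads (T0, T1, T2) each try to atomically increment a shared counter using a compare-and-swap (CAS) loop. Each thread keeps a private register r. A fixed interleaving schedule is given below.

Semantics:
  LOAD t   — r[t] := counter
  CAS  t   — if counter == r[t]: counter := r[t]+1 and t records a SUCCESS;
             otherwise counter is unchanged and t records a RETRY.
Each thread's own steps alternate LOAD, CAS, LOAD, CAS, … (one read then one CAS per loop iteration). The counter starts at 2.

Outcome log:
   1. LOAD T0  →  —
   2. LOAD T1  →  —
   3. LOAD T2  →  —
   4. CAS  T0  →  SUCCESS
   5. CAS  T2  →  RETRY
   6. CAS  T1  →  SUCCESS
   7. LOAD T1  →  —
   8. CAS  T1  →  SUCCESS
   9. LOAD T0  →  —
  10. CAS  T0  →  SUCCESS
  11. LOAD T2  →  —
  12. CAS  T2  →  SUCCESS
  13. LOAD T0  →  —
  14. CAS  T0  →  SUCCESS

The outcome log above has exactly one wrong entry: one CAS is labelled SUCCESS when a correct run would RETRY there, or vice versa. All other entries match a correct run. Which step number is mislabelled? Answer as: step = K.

Re-executing:
   1) LOAD T0:  M=2  r_T0=2
   2) LOAD T1:  M=2  r_T1=2
   3) LOAD T2:  M=2  r_T2=2
   4) CAS  T0:  M=3  r_T0=2 ✓
   5) CAS  T2:  M=3  r_T2=2 ✗
   6) CAS  T1:  M=3  r_T1=2 ✗
   7) LOAD T1:  M=3  r_T1=3
   8) CAS  T1:  M=4  r_T1=3 ✓
   9) LOAD T0:  M=4  r_T0=4
  10) CAS  T0:  M=5  r_T0=4 ✓
  11) LOAD T2:  M=5  r_T2=5
  12) CAS  T2:  M=6  r_T2=5 ✓
  13) LOAD T0:  M=6  r_T0=6
  14) CAS  T0:  M=7  r_T0=6 ✓
Log disagrees first at step 6.

step = 6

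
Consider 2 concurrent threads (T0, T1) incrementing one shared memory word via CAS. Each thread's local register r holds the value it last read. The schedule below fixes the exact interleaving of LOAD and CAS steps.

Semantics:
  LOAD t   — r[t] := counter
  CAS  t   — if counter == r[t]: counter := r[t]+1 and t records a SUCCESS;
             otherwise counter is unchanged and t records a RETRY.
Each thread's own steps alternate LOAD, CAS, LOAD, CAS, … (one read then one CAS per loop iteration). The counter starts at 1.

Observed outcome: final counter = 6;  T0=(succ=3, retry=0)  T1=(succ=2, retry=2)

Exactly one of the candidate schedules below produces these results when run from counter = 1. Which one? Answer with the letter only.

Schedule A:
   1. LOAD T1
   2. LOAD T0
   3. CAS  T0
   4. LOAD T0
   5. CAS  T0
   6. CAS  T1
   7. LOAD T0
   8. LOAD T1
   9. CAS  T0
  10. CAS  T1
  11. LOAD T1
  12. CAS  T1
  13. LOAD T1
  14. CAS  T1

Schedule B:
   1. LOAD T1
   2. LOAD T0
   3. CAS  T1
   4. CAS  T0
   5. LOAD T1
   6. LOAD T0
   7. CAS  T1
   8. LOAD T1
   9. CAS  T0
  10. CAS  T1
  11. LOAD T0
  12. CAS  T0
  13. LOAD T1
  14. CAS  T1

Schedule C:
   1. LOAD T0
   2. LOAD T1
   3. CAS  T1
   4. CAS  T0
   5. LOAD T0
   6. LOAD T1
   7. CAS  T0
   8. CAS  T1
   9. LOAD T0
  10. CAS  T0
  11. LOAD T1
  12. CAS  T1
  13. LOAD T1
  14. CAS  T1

A

Tracing schedule A:
T1 LOAD — after: cnt=1, r=1 — load
T0 LOAD — after: cnt=1, r=1 — load
T0 CAS — after: cnt=2, r=1 — ok
T0 LOAD — after: cnt=2, r=2 — load
T0 CAS — after: cnt=3, r=2 — ok
T1 CAS — after: cnt=3, r=1 — retry
T0 LOAD — after: cnt=3, r=3 — load
T1 LOAD — after: cnt=3, r=3 — load
T0 CAS — after: cnt=4, r=3 — ok
T1 CAS — after: cnt=4, r=3 — retry
T1 LOAD — after: cnt=4, r=4 — load
T1 CAS — after: cnt=5, r=4 — ok
T1 LOAD — after: cnt=5, r=5 — load
T1 CAS — after: cnt=6, r=5 — ok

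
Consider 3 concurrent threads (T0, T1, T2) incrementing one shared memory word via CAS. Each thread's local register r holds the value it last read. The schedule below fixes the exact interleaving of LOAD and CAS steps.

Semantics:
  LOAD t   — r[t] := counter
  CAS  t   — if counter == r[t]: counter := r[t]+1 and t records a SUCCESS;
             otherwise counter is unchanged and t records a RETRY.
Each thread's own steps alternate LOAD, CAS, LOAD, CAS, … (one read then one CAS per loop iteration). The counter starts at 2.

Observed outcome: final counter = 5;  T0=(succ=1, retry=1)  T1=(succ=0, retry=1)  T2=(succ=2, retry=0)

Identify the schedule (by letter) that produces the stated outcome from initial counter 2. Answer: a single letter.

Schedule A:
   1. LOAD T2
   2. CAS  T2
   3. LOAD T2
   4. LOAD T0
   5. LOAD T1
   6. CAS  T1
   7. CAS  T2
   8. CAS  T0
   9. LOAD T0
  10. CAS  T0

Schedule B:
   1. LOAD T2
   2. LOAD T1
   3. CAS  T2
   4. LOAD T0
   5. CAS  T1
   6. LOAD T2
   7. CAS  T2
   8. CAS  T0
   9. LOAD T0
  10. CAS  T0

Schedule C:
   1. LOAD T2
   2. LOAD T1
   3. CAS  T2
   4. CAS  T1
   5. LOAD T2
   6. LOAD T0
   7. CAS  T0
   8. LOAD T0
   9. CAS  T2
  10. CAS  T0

B

Run B:
[1] T2.load  rd  (counter 2, T2.r 2)
[2] T1.load  rd  (counter 2, T1.r 2)
[3] T2.cas  hit  (counter 3, T2.r 2)
[4] T0.load  rd  (counter 3, T0.r 3)
[5] T1.cas  miss  (counter 3, T1.r 2)
[6] T2.load  rd  (counter 3, T2.r 3)
[7] T2.cas  hit  (counter 4, T2.r 3)
[8] T0.cas  miss  (counter 4, T0.r 3)
[9] T0.load  rd  (counter 4, T0.r 4)
[10] T0.cas  hit  (counter 5, T0.r 4)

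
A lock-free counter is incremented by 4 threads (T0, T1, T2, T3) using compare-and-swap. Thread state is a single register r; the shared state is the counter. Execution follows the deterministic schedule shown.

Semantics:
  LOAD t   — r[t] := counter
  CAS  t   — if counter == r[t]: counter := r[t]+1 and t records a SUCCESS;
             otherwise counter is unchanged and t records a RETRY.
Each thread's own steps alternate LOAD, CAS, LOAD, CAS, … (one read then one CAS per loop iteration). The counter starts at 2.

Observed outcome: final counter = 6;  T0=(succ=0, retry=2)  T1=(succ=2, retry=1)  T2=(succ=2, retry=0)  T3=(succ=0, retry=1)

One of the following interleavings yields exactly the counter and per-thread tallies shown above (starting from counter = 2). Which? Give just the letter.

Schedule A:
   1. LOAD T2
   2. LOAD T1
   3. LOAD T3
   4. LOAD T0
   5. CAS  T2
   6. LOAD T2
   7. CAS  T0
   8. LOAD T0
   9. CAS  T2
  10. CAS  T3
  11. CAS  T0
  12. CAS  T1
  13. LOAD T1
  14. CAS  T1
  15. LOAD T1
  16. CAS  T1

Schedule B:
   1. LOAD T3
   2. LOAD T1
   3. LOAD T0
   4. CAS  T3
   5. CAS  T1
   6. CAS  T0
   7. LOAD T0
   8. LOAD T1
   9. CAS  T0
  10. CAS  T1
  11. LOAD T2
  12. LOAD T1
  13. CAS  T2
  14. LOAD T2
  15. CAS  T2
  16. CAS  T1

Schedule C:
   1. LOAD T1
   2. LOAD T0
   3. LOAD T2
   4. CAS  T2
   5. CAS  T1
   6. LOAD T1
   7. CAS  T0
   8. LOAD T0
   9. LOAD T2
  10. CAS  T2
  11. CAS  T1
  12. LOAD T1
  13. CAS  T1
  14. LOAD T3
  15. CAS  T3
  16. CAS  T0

A

Tracing schedule A:
step 1: T2 LOAD ⇒ load; ctr=2 reg=2
step 2: T1 LOAD ⇒ load; ctr=2 reg=2
step 3: T3 LOAD ⇒ load; ctr=2 reg=2
step 4: T0 LOAD ⇒ load; ctr=2 reg=2
step 5: T2 CAS ⇒ ok; ctr=3 reg=2
step 6: T2 LOAD ⇒ load; ctr=3 reg=3
step 7: T0 CAS ⇒ retry; ctr=3 reg=2
step 8: T0 LOAD ⇒ load; ctr=3 reg=3
step 9: T2 CAS ⇒ ok; ctr=4 reg=3
step 10: T3 CAS ⇒ retry; ctr=4 reg=2
step 11: T0 CAS ⇒ retry; ctr=4 reg=3
step 12: T1 CAS ⇒ retry; ctr=4 reg=2
step 13: T1 LOAD ⇒ load; ctr=4 reg=4
step 14: T1 CAS ⇒ ok; ctr=5 reg=4
step 15: T1 LOAD ⇒ load; ctr=5 reg=5
step 16: T1 CAS ⇒ ok; ctr=6 reg=5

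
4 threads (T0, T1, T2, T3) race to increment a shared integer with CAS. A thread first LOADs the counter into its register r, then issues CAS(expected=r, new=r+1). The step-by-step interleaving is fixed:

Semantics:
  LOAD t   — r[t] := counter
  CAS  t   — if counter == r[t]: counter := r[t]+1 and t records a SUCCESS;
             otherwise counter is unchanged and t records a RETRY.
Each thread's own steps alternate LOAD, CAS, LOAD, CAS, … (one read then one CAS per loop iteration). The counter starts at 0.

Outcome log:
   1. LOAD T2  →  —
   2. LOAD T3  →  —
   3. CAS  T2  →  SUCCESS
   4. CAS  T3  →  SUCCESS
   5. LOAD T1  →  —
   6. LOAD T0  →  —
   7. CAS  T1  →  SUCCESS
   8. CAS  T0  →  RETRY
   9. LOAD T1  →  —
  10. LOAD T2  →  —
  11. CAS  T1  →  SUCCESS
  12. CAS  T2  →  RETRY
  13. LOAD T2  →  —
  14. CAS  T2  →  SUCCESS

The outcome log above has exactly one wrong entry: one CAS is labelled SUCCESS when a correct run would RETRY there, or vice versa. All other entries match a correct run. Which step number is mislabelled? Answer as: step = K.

step = 4

Correct run:
step 1: T2 LOAD ⇒ load; ctr=0 reg=0
step 2: T3 LOAD ⇒ load; ctr=0 reg=0
step 3: T2 CAS ⇒ ok; ctr=1 reg=0
step 4: T3 CAS ⇒ retry; ctr=1 reg=0
step 5: T1 LOAD ⇒ load; ctr=1 reg=1
step 6: T0 LOAD ⇒ load; ctr=1 reg=1
step 7: T1 CAS ⇒ ok; ctr=2 reg=1
step 8: T0 CAS ⇒ retry; ctr=2 reg=1
step 9: T1 LOAD ⇒ load; ctr=2 reg=2
step 10: T2 LOAD ⇒ load; ctr=2 reg=2
step 11: T1 CAS ⇒ ok; ctr=3 reg=2
step 12: T2 CAS ⇒ retry; ctr=3 reg=2
step 13: T2 LOAD ⇒ load; ctr=3 reg=3
step 14: T2 CAS ⇒ ok; ctr=4 reg=3
Log disagrees first at step 4.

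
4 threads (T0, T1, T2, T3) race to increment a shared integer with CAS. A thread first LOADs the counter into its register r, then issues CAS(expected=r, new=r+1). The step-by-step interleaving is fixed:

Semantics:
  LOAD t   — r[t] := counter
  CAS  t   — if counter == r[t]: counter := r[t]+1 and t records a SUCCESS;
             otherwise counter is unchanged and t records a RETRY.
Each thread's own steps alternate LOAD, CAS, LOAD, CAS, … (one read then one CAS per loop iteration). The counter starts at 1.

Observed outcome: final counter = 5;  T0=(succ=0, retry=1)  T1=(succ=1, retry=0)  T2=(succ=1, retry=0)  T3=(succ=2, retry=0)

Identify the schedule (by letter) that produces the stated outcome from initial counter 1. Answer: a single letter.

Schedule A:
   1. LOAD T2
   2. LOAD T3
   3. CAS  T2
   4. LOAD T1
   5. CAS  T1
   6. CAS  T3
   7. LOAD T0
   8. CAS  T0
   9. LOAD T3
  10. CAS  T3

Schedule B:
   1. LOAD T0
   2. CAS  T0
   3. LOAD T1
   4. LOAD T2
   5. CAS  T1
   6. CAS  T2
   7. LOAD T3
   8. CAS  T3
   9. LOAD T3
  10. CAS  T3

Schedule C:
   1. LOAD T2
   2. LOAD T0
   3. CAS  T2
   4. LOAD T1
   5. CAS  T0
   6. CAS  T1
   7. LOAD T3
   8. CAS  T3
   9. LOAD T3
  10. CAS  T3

C

Run C:
   1) LOAD T2:  M=1  r_T2=1
   2) LOAD T0:  M=1  r_T0=1
   3) CAS  T2:  M=2  r_T2=1 ✓
   4) LOAD T1:  M=2  r_T1=2
   5) CAS  T0:  M=2  r_T0=1 ✗
   6) CAS  T1:  M=3  r_T1=2 ✓
   7) LOAD T3:  M=3  r_T3=3
   8) CAS  T3:  M=4  r_T3=3 ✓
   9) LOAD T3:  M=4  r_T3=4
  10) CAS  T3:  M=5  r_T3=4 ✓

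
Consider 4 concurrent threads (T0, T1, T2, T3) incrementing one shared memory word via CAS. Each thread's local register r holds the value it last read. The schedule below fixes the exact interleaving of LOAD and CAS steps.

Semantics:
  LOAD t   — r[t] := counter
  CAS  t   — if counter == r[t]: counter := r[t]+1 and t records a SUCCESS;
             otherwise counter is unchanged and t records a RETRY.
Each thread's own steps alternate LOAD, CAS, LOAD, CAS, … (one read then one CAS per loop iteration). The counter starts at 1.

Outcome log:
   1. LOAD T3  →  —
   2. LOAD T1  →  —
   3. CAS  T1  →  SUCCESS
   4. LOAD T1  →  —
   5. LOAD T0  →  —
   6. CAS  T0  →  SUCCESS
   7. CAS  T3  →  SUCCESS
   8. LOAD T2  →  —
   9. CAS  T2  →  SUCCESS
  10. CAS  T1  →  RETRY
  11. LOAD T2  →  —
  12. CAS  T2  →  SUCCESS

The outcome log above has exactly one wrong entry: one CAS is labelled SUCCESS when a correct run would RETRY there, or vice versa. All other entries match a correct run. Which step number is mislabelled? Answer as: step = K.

Re-executing:
T3 LOAD — after: cnt=1, r=1 — load
T1 LOAD — after: cnt=1, r=1 — load
T1 CAS — after: cnt=2, r=1 — ok
T1 LOAD — after: cnt=2, r=2 — load
T0 LOAD — after: cnt=2, r=2 — load
T0 CAS — after: cnt=3, r=2 — ok
T3 CAS — after: cnt=3, r=1 — retry
T2 LOAD — after: cnt=3, r=3 — load
T2 CAS — after: cnt=4, r=3 — ok
T1 CAS — after: cnt=4, r=2 — retry
T2 LOAD — after: cnt=4, r=4 — load
T2 CAS — after: cnt=5, r=4 — ok
Flip is step 7.

step = 7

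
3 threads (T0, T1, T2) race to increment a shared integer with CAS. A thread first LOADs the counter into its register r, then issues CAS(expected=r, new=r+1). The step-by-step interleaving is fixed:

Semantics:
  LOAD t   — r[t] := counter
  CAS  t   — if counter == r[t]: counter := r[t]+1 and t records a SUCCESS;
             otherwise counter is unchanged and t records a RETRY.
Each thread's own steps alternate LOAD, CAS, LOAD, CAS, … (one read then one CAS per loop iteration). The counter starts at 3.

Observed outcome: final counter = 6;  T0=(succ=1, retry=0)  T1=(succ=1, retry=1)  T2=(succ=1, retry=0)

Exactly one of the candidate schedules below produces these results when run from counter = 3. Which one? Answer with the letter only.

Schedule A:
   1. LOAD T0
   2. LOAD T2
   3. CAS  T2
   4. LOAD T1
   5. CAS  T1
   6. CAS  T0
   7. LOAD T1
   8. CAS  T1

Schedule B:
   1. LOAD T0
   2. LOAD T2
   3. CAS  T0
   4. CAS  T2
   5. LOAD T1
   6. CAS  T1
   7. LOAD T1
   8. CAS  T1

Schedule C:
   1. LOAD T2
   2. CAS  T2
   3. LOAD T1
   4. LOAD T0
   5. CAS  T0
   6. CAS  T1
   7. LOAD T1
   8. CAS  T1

C

Tracing schedule C:
   1) LOAD T2:  M=3  r_T2=3
   2) CAS  T2:  M=4  r_T2=3 ✓
   3) LOAD T1:  M=4  r_T1=4
   4) LOAD T0:  M=4  r_T0=4
   5) CAS  T0:  M=5  r_T0=4 ✓
   6) CAS  T1:  M=5  r_T1=4 ✗
   7) LOAD T1:  M=5  r_T1=5
   8) CAS  T1:  M=6  r_T1=5 ✓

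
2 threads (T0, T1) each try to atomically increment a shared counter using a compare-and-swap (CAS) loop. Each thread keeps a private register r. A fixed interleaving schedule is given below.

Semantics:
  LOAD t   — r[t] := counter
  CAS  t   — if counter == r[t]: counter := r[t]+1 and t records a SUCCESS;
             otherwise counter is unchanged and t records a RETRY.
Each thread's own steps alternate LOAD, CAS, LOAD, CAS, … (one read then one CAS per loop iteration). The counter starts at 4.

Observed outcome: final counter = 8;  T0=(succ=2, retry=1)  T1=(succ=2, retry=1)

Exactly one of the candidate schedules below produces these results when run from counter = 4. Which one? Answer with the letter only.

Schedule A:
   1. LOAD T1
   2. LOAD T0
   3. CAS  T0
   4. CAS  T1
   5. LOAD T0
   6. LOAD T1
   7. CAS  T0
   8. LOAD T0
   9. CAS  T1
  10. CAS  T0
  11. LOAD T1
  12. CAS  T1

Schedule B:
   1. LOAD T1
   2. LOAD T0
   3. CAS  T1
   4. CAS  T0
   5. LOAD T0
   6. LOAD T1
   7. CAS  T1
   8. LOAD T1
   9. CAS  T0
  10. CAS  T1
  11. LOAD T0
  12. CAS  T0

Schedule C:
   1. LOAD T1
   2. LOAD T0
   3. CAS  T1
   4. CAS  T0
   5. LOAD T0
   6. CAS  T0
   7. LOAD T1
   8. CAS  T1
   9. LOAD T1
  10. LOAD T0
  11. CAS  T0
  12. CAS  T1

Run C:
#1 T1 reads 4
#2 T0 reads 4
#3 T1 CAS(4→5) writes; counter now 5
#4 T0 CAS(4→5) fails; counter now 5
#5 T0 reads 5
#6 T0 CAS(5→6) writes; counter now 6
#7 T1 reads 6
#8 T1 CAS(6→7) writes; counter now 7
#9 T1 reads 7
#10 T0 reads 7
#11 T0 CAS(7→8) writes; counter now 8
#12 T1 CAS(7→8) fails; counter now 8

C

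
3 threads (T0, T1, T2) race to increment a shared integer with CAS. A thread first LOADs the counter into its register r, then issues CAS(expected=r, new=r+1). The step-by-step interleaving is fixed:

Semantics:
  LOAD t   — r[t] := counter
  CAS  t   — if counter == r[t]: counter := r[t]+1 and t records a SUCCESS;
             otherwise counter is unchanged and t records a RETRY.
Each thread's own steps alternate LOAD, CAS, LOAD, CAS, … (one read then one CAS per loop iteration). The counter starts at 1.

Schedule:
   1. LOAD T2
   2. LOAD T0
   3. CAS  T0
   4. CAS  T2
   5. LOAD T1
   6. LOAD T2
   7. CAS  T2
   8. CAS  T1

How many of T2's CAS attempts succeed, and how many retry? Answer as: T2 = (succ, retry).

step 1: T2 LOAD ⇒ load; ctr=1 reg=1
step 2: T0 LOAD ⇒ load; ctr=1 reg=1
step 3: T0 CAS ⇒ ok; ctr=2 reg=1
step 4: T2 CAS ⇒ retry; ctr=2 reg=1
step 5: T1 LOAD ⇒ load; ctr=2 reg=2
step 6: T2 LOAD ⇒ load; ctr=2 reg=2
step 7: T2 CAS ⇒ ok; ctr=3 reg=2
step 8: T1 CAS ⇒ retry; ctr=3 reg=2

T2 = (1, 1)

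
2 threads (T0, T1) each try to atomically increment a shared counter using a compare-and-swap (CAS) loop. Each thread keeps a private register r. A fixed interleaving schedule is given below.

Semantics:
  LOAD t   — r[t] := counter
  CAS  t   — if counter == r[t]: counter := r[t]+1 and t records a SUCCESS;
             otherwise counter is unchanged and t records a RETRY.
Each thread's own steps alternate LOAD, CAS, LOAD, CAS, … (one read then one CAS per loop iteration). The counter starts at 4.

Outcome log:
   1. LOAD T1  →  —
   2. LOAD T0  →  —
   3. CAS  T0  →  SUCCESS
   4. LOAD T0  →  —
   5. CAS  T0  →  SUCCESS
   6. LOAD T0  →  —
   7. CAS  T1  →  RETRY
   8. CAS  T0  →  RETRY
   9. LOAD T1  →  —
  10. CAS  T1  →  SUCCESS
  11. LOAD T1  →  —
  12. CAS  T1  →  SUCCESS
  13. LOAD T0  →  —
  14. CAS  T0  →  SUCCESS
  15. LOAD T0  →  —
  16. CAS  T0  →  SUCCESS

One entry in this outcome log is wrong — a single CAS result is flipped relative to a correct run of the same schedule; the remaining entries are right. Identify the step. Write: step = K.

Correct run:
#1 T1 reads 4
#2 T0 reads 4
#3 T0 CAS(4→5) writes; counter now 5
#4 T0 reads 5
#5 T0 CAS(5→6) writes; counter now 6
#6 T0 reads 6
#7 T1 CAS(4→5) fails; counter now 6
#8 T0 CAS(6→7) writes; counter now 7
#9 T1 reads 7
#10 T1 CAS(7→8) writes; counter now 8
#11 T1 reads 8
#12 T1 CAS(8→9) writes; counter now 9
#13 T0 reads 9
#14 T0 CAS(9→10) writes; counter now 10
#15 T0 reads 10
#16 T0 CAS(10→11) writes; counter now 11
Log disagrees first at step 8.

step = 8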